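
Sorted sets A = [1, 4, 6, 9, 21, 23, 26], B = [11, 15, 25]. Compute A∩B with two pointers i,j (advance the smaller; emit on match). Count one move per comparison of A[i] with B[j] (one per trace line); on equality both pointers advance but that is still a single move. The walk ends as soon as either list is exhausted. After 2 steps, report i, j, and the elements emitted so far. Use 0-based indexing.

[i=0,j=0] 1<11 → i++
[i=1,j=0] 4<11 → i++

i=2, j=0, emitted=[]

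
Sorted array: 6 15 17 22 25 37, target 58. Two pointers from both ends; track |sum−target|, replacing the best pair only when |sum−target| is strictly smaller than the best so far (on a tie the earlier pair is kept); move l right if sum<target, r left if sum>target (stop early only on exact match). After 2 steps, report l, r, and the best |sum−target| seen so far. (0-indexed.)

l=2, r=5, best |Δ|=6

[0,5] 6+37=43 d=15 * → l++
[1,5] 15+37=52 d=6 * → l++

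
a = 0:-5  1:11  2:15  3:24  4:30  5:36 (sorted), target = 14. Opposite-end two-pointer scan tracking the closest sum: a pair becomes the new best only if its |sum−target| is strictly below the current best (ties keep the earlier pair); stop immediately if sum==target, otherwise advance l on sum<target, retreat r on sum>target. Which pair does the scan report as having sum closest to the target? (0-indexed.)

pair (-5, 15) with sum 10 (|Δ|=4)

[0,5] -5+36=31 d=17 * → r--
[0,4] -5+30=25 d=11 * → r--
[0,3] -5+24=19 d=5 * → r--
[0,2] -5+15=10 d=4 * → l++
[1,2] 11+15=26 d=12 → r--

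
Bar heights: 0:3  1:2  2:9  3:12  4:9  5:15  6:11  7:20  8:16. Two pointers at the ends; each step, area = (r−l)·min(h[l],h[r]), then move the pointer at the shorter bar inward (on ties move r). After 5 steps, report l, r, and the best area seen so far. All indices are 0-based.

l=5, r=8, best area=60

l=0 r=8: min(3,16)*8=24 best=24 *, l++
l=1 r=8: min(2,16)*7=14 best=24, l++
l=2 r=8: min(9,16)*6=54 best=54 *, l++
l=3 r=8: min(12,16)*5=60 best=60 *, l++
l=4 r=8: min(9,16)*4=36 best=60, l++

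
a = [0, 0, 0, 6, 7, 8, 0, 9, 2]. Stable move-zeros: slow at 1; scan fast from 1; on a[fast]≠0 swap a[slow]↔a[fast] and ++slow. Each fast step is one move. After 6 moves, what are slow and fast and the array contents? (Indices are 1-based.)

slow=4, fast=7, a=[6, 7, 8, 0, 0, 0, 0, 9, 2]

(s=1,f=1) a[fast]=0 → fast++
(s=1,f=2) a[fast]=0 → fast++
(s=1,f=3) a[fast]=0 → fast++
(s=1,f=4) a[fast]=6≠0 swap→a[1]=6 → slow++,fast++
(s=2,f=5) a[fast]=7≠0 swap→a[2]=7 → slow++,fast++
(s=3,f=6) a[fast]=8≠0 swap→a[3]=8 → slow++,fast++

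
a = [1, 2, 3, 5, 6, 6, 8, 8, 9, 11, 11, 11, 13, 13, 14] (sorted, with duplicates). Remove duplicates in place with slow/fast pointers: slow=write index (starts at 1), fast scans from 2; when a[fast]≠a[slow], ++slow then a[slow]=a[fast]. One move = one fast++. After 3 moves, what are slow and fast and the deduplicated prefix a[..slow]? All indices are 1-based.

slow=4, fast=5, prefix=[1, 2, 3, 5]

(s=1,f=2) a[fast]=2≠a[slow]=1 write a[2]=2 → slow++,fast++
(s=2,f=3) a[fast]=3≠a[slow]=2 write a[3]=3 → slow++,fast++
(s=3,f=4) a[fast]=5≠a[slow]=3 write a[4]=5 → slow++,fast++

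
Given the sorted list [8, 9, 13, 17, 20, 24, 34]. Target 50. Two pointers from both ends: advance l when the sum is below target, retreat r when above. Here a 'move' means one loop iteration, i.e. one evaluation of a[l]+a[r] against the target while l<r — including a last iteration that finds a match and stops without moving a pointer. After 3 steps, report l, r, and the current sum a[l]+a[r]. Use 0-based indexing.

l=0 r=6: 8+34=42 <50, l++
l=1 r=6: 9+34=43 <50, l++
l=2 r=6: 13+34=47 <50, l++

l=3, r=6, sum=51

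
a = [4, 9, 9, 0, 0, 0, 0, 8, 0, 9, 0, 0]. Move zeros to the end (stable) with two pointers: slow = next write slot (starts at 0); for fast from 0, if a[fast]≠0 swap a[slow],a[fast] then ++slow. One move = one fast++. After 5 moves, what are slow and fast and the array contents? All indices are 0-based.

slow=0 fast=0: a[fast]=4≠0 swap→a[0]=4, slow++,fast++
slow=1 fast=1: a[fast]=9≠0 swap→a[1]=9, slow++,fast++
slow=2 fast=2: a[fast]=9≠0 swap→a[2]=9, slow++,fast++
slow=3 fast=3: a[fast]=0, fast++
slow=3 fast=4: a[fast]=0, fast++

slow=3, fast=5, a=[4, 9, 9, 0, 0, 0, 0, 8, 0, 9, 0, 0]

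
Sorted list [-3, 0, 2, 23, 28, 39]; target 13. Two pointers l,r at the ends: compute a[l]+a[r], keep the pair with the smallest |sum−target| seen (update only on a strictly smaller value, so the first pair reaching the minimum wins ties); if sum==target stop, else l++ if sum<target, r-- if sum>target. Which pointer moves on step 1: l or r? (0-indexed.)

r

[0,5] -3+39=36 d=23 * → r--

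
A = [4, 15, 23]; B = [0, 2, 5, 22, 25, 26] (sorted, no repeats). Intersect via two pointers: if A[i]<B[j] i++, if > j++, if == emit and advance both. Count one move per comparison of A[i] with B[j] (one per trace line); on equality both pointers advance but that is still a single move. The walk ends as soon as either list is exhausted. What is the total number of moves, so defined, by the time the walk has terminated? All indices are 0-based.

i=0 j=0: 4>0, j++
i=0 j=1: 4>2, j++
i=0 j=2: 4<5, i++
i=1 j=2: 15>5, j++
i=1 j=3: 15<22, i++
i=2 j=3: 23>22, j++
i=2 j=4: 23<25, i++

7 moves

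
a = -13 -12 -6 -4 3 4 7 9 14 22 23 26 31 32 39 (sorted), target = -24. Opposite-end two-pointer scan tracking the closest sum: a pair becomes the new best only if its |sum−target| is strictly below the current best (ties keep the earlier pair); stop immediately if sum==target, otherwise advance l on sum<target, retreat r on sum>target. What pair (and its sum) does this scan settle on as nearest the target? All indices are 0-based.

pair (-13, -12) with sum -25 (|Δ|=1)

l=0 r=14: -13+39=26 d=50 *, r--
l=0 r=13: -13+32=19 d=43 *, r--
l=0 r=12: -13+31=18 d=42 *, r--
l=0 r=11: -13+26=13 d=37 *, r--
l=0 r=10: -13+23=10 d=34 *, r--
l=0 r=9: -13+22=9 d=33 *, r--
l=0 r=8: -13+14=1 d=25 *, r--
l=0 r=7: -13+9=-4 d=20 *, r--
l=0 r=6: -13+7=-6 d=18 *, r--
l=0 r=5: -13+4=-9 d=15 *, r--
l=0 r=4: -13+3=-10 d=14 *, r--
l=0 r=3: -13+-4=-17 d=7 *, r--
l=0 r=2: -13+-6=-19 d=5 *, r--
l=0 r=1: -13+-12=-25 d=1 *, l++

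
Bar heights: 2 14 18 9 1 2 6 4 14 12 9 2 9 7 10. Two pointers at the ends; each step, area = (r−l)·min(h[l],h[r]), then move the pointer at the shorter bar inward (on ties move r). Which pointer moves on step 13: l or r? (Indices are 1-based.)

l=1 r=15: min(2,10)*14=28 best=28 *, l++
l=2 r=15: min(14,10)*13=130 best=130 *, r--
l=2 r=14: min(14,7)*12=84 best=130, r--
l=2 r=13: min(14,9)*11=99 best=130, r--
l=2 r=12: min(14,2)*10=20 best=130, r--
l=2 r=11: min(14,9)*9=81 best=130, r--
l=2 r=10: min(14,12)*8=96 best=130, r--
l=2 r=9: min(14,14)*7=98 best=130, r--
l=2 r=8: min(14,4)*6=24 best=130, r--
l=2 r=7: min(14,6)*5=30 best=130, r--
l=2 r=6: min(14,2)*4=8 best=130, r--
l=2 r=5: min(14,1)*3=3 best=130, r--
l=2 r=4: min(14,9)*2=18 best=130, r--

r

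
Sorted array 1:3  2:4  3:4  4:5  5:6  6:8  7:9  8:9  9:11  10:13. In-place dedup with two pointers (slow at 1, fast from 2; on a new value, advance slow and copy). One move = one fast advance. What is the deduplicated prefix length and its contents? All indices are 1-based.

length 8; prefix = [3, 4, 5, 6, 8, 9, 11, 13]

slow=1 fast=2: a[fast]=4≠a[slow]=3 write a[2]=4, slow++,fast++
slow=2 fast=3: a[fast]=4=a[slow] dup, fast++
slow=2 fast=4: a[fast]=5≠a[slow]=4 write a[3]=5, slow++,fast++
slow=3 fast=5: a[fast]=6≠a[slow]=5 write a[4]=6, slow++,fast++
slow=4 fast=6: a[fast]=8≠a[slow]=6 write a[5]=8, slow++,fast++
slow=5 fast=7: a[fast]=9≠a[slow]=8 write a[6]=9, slow++,fast++
slow=6 fast=8: a[fast]=9=a[slow] dup, fast++
slow=6 fast=9: a[fast]=11≠a[slow]=9 write a[7]=11, slow++,fast++
slow=7 fast=10: a[fast]=13≠a[slow]=11 write a[8]=13, slow++,fast++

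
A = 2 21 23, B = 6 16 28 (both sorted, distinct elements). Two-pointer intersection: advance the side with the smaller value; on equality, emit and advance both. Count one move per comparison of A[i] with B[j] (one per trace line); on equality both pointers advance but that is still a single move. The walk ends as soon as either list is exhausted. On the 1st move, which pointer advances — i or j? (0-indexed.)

i

[i=0,j=0] 2<6 → i++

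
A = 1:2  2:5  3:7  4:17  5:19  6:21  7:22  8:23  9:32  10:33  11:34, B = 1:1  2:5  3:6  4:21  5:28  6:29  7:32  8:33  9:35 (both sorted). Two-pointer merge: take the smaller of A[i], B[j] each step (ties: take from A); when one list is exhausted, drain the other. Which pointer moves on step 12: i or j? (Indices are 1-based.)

i

i=1 j=1: A[i]=2>B[j]=1 take 1, j++
i=1 j=2: A[i]=2<=B[j]=5 take 2, i++
i=2 j=2: A[i]=5<=B[j]=5 take 5, i++
i=3 j=2: A[i]=7>B[j]=5 take 5, j++
i=3 j=3: A[i]=7>B[j]=6 take 6, j++
i=3 j=4: A[i]=7<=B[j]=21 take 7, i++
i=4 j=4: A[i]=17<=B[j]=21 take 17, i++
i=5 j=4: A[i]=19<=B[j]=21 take 19, i++
i=6 j=4: A[i]=21<=B[j]=21 take 21, i++
i=7 j=4: A[i]=22>B[j]=21 take 21, j++
i=7 j=5: A[i]=22<=B[j]=28 take 22, i++
i=8 j=5: A[i]=23<=B[j]=28 take 23, i++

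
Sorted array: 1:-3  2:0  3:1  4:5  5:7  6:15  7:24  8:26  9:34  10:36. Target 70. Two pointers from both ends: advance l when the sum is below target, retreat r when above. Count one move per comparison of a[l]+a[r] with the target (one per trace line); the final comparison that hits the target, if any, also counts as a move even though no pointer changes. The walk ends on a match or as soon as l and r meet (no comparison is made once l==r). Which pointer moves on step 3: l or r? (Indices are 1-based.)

[1,10] -3+36=33 <70 → l++
[2,10] 0+36=36 <70 → l++
[3,10] 1+36=37 <70 → l++

l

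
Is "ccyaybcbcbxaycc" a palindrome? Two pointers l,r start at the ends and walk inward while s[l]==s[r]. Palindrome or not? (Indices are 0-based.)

[0,14] 'c'=='c' → l++,r--
[1,13] 'c'=='c' → l++,r--
[2,12] 'y'=='y' → l++,r--
[3,11] 'a'=='a' → l++,r--
[4,10] 'y'!='x' → stop

not a palindrome (mismatch at 4,10)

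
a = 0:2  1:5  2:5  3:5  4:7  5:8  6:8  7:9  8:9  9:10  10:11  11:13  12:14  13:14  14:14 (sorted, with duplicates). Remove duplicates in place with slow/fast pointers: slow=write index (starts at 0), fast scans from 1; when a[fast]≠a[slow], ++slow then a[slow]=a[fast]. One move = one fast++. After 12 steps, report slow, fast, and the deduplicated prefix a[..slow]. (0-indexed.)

slow=8, fast=13, prefix=[2, 5, 7, 8, 9, 10, 11, 13, 14]

(s=0,f=1) a[fast]=5≠a[slow]=2 write a[1]=5 → slow++,fast++
(s=1,f=2) a[fast]=5=a[slow] dup → fast++
(s=1,f=3) a[fast]=5=a[slow] dup → fast++
(s=1,f=4) a[fast]=7≠a[slow]=5 write a[2]=7 → slow++,fast++
(s=2,f=5) a[fast]=8≠a[slow]=7 write a[3]=8 → slow++,fast++
(s=3,f=6) a[fast]=8=a[slow] dup → fast++
(s=3,f=7) a[fast]=9≠a[slow]=8 write a[4]=9 → slow++,fast++
(s=4,f=8) a[fast]=9=a[slow] dup → fast++
(s=4,f=9) a[fast]=10≠a[slow]=9 write a[5]=10 → slow++,fast++
(s=5,f=10) a[fast]=11≠a[slow]=10 write a[6]=11 → slow++,fast++
(s=6,f=11) a[fast]=13≠a[slow]=11 write a[7]=13 → slow++,fast++
(s=7,f=12) a[fast]=14≠a[slow]=13 write a[8]=14 → slow++,fast++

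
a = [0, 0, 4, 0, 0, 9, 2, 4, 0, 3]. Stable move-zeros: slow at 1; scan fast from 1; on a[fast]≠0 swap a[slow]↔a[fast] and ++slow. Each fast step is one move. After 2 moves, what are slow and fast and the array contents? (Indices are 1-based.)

slow=1, fast=3, a=[0, 0, 4, 0, 0, 9, 2, 4, 0, 3]

(s=1,f=1) a[fast]=0 → fast++
(s=1,f=2) a[fast]=0 → fast++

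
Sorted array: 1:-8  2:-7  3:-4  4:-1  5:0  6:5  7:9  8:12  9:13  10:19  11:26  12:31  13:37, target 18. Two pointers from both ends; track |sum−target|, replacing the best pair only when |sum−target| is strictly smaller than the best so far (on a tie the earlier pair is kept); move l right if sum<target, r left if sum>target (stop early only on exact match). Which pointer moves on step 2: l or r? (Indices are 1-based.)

r

[1,13] -8+37=29 d=11 * → r--
[1,12] -8+31=23 d=5 * → r--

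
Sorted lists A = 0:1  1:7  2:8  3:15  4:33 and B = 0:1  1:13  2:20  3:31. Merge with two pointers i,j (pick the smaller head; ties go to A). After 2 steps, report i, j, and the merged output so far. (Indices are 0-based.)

[i=0,j=0] A[i]=1<=B[j]=1 take 1 → i++
[i=1,j=0] A[i]=7>B[j]=1 take 1 → j++

i=1, j=1, merged so far=[1, 1]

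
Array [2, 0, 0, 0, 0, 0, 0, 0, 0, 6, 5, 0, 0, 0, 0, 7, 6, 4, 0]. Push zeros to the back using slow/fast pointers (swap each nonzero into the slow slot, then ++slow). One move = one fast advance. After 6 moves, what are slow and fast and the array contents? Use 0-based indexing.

(s=0,f=0) a[fast]=2≠0 swap→a[0]=2 → slow++,fast++
(s=1,f=1) a[fast]=0 → fast++
(s=1,f=2) a[fast]=0 → fast++
(s=1,f=3) a[fast]=0 → fast++
(s=1,f=4) a[fast]=0 → fast++
(s=1,f=5) a[fast]=0 → fast++

slow=1, fast=6, a=[2, 0, 0, 0, 0, 0, 0, 0, 0, 6, 5, 0, 0, 0, 0, 7, 6, 4, 0]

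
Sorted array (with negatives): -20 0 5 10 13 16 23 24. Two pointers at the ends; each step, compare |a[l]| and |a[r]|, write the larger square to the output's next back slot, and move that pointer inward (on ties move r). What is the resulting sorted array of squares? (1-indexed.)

[0, 25, 100, 169, 256, 400, 529, 576]

l=1 r=8: |-20|<=|24| out[8]=576, r--
l=1 r=7: |-20|<=|23| out[7]=529, r--
l=1 r=6: |-20|>|16| out[6]=400, l++
l=2 r=6: |0|<=|16| out[5]=256, r--
l=2 r=5: |0|<=|13| out[4]=169, r--
l=2 r=4: |0|<=|10| out[3]=100, r--
l=2 r=3: |0|<=|5| out[2]=25, r--
l=2 r=2: |0|<=|0| out[1]=0, r--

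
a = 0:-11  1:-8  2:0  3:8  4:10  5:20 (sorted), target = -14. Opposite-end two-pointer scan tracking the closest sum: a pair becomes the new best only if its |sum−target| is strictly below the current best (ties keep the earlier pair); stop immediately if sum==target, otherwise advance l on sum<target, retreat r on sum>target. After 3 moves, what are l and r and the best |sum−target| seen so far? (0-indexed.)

l=0, r=2, best |Δ|=11

l=0 r=5: -11+20=9 d=23 *, r--
l=0 r=4: -11+10=-1 d=13 *, r--
l=0 r=3: -11+8=-3 d=11 *, r--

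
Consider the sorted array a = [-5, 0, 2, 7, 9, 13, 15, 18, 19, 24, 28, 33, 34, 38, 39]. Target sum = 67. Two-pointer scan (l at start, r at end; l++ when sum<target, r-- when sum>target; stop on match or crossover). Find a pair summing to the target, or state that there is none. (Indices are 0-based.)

l=0 r=14: -5+39=34 <67, l++
l=1 r=14: 0+39=39 <67, l++
l=2 r=14: 2+39=41 <67, l++
l=3 r=14: 7+39=46 <67, l++
l=4 r=14: 9+39=48 <67, l++
l=5 r=14: 13+39=52 <67, l++
l=6 r=14: 15+39=54 <67, l++
l=7 r=14: 18+39=57 <67, l++
l=8 r=14: 19+39=58 <67, l++
l=9 r=14: 24+39=63 <67, l++
l=10 r=14: 28+39=67, found

(28, 39)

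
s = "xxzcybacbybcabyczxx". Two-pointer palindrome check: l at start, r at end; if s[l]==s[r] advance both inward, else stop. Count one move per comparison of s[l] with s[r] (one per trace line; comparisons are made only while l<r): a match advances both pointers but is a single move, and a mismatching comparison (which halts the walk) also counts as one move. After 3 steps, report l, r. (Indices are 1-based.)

l=1 r=19: 'x'=='x', l++,r--
l=2 r=18: 'x'=='x', l++,r--
l=3 r=17: 'z'=='z', l++,r--

l=4, r=16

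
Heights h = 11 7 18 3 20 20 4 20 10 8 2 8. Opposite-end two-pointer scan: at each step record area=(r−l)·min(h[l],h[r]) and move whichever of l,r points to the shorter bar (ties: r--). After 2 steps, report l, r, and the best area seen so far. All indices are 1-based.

l=1 r=12: min(11,8)*11=88 best=88 *, r--
l=1 r=11: min(11,2)*10=20 best=88, r--

l=1, r=10, best area=88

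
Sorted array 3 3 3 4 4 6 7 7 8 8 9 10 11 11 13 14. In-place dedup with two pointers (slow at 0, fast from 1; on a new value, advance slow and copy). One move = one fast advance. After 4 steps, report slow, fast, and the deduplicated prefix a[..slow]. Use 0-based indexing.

slow=0 fast=1: a[fast]=3=a[slow] dup, fast++
slow=0 fast=2: a[fast]=3=a[slow] dup, fast++
slow=0 fast=3: a[fast]=4≠a[slow]=3 write a[1]=4, slow++,fast++
slow=1 fast=4: a[fast]=4=a[slow] dup, fast++

slow=1, fast=5, prefix=[3, 4]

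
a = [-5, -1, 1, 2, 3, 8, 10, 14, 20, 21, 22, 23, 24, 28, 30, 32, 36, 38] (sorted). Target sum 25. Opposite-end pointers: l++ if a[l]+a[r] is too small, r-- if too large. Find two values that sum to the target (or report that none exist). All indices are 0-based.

[0,17] -5+38=33 >25 → r--
[0,16] -5+36=31 >25 → r--
[0,15] -5+32=27 >25 → r--
[0,14] -5+30=25 → found

(-5, 30)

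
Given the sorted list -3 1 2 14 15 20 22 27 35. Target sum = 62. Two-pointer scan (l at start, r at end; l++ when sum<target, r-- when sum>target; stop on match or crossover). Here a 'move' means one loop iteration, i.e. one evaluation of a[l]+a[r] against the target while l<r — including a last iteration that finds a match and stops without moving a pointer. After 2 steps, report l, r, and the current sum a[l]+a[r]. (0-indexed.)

l=2, r=8, sum=37

[0,8] -3+35=32 <62 → l++
[1,8] 1+35=36 <62 → l++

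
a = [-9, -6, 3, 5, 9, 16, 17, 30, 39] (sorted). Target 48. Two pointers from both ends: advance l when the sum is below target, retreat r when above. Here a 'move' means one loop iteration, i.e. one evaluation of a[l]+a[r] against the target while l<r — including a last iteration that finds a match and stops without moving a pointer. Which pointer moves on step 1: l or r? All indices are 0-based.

l=0 r=8: -9+39=30 <48, l++

l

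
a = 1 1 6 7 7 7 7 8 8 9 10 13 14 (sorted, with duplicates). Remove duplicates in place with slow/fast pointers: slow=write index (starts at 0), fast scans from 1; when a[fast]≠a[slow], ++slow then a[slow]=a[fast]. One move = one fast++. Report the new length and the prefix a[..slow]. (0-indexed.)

length 8; prefix = [1, 6, 7, 8, 9, 10, 13, 14]

slow=0 fast=1: a[fast]=1=a[slow] dup, fast++
slow=0 fast=2: a[fast]=6≠a[slow]=1 write a[1]=6, slow++,fast++
slow=1 fast=3: a[fast]=7≠a[slow]=6 write a[2]=7, slow++,fast++
slow=2 fast=4: a[fast]=7=a[slow] dup, fast++
slow=2 fast=5: a[fast]=7=a[slow] dup, fast++
slow=2 fast=6: a[fast]=7=a[slow] dup, fast++
slow=2 fast=7: a[fast]=8≠a[slow]=7 write a[3]=8, slow++,fast++
slow=3 fast=8: a[fast]=8=a[slow] dup, fast++
slow=3 fast=9: a[fast]=9≠a[slow]=8 write a[4]=9, slow++,fast++
slow=4 fast=10: a[fast]=10≠a[slow]=9 write a[5]=10, slow++,fast++
slow=5 fast=11: a[fast]=13≠a[slow]=10 write a[6]=13, slow++,fast++
slow=6 fast=12: a[fast]=14≠a[slow]=13 write a[7]=14, slow++,fast++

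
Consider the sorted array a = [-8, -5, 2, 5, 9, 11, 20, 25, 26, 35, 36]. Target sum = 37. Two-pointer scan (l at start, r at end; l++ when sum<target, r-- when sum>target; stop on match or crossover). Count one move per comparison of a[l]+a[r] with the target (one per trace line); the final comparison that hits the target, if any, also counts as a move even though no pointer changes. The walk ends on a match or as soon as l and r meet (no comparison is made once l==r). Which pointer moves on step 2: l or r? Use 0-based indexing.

l

l=0 r=10: -8+36=28 <37, l++
l=1 r=10: -5+36=31 <37, l++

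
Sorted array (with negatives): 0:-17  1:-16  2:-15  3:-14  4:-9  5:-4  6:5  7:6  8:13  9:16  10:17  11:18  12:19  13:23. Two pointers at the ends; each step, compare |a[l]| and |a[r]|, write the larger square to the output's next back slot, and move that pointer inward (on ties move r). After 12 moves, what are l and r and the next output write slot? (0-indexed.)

l=5, r=6, next write slot=1

l=0 r=13: |-17|<=|23| out[13]=529, r--
l=0 r=12: |-17|<=|19| out[12]=361, r--
l=0 r=11: |-17|<=|18| out[11]=324, r--
l=0 r=10: |-17|<=|17| out[10]=289, r--
l=0 r=9: |-17|>|16| out[9]=289, l++
l=1 r=9: |-16|<=|16| out[8]=256, r--
l=1 r=8: |-16|>|13| out[7]=256, l++
l=2 r=8: |-15|>|13| out[6]=225, l++
l=3 r=8: |-14|>|13| out[5]=196, l++
l=4 r=8: |-9|<=|13| out[4]=169, r--
l=4 r=7: |-9|>|6| out[3]=81, l++
l=5 r=7: |-4|<=|6| out[2]=36, r--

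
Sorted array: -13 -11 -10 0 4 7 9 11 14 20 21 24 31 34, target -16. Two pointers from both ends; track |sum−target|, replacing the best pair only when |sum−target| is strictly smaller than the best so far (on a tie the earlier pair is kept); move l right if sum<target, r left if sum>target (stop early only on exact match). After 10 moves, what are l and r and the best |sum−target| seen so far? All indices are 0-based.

l=0, r=3, best |Δ|=7

[0,13] -13+34=21 d=37 * → r--
[0,12] -13+31=18 d=34 * → r--
[0,11] -13+24=11 d=27 * → r--
[0,10] -13+21=8 d=24 * → r--
[0,9] -13+20=7 d=23 * → r--
[0,8] -13+14=1 d=17 * → r--
[0,7] -13+11=-2 d=14 * → r--
[0,6] -13+9=-4 d=12 * → r--
[0,5] -13+7=-6 d=10 * → r--
[0,4] -13+4=-9 d=7 * → r--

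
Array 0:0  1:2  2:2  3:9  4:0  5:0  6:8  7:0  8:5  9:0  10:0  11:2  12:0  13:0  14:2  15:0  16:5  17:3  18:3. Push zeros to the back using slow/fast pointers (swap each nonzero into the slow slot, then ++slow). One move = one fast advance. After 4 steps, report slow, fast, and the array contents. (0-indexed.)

(s=0,f=0) a[fast]=0 → fast++
(s=0,f=1) a[fast]=2≠0 swap→a[0]=2 → slow++,fast++
(s=1,f=2) a[fast]=2≠0 swap→a[1]=2 → slow++,fast++
(s=2,f=3) a[fast]=9≠0 swap→a[2]=9 → slow++,fast++

slow=3, fast=4, a=[2, 2, 9, 0, 0, 0, 8, 0, 5, 0, 0, 2, 0, 0, 2, 0, 5, 3, 3]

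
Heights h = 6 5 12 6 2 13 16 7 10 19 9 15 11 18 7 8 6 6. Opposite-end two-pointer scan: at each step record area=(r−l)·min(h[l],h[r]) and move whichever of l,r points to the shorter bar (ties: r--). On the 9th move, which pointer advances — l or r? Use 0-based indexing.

l

[0,17] min(6,6)*17=102 best=102 * → r--
[0,16] min(6,6)*16=96 best=102 → r--
[0,15] min(6,8)*15=90 best=102 → l++
[1,15] min(5,8)*14=70 best=102 → l++
[2,15] min(12,8)*13=104 best=104 * → r--
[2,14] min(12,7)*12=84 best=104 → r--
[2,13] min(12,18)*11=132 best=132 * → l++
[3,13] min(6,18)*10=60 best=132 → l++
[4,13] min(2,18)*9=18 best=132 → l++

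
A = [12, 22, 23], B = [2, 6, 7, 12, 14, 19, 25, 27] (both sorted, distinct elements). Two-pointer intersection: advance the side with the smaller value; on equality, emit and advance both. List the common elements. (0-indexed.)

intersection = [12]

[i=0,j=0] 12>2 → j++
[i=0,j=1] 12>6 → j++
[i=0,j=2] 12>7 → j++
[i=0,j=3] 12==12 emit → i++,j++
[i=1,j=4] 22>14 → j++
[i=1,j=5] 22>19 → j++
[i=1,j=6] 22<25 → i++
[i=2,j=6] 23<25 → i++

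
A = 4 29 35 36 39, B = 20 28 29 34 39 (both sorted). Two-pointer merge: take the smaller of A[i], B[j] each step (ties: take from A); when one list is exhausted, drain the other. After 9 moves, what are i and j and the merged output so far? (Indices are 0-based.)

i=0 j=0: A[i]=4<=B[j]=20 take 4, i++
i=1 j=0: A[i]=29>B[j]=20 take 20, j++
i=1 j=1: A[i]=29>B[j]=28 take 28, j++
i=1 j=2: A[i]=29<=B[j]=29 take 29, i++
i=2 j=2: A[i]=35>B[j]=29 take 29, j++
i=2 j=3: A[i]=35>B[j]=34 take 34, j++
i=2 j=4: A[i]=35<=B[j]=39 take 35, i++
i=3 j=4: A[i]=36<=B[j]=39 take 36, i++
i=4 j=4: A[i]=39<=B[j]=39 take 39, i++

i=5, j=4, merged so far=[4, 20, 28, 29, 29, 34, 35, 36, 39]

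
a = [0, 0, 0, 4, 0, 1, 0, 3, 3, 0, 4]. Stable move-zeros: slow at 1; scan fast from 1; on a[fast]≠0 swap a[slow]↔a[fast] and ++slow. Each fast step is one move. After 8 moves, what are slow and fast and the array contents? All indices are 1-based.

(s=1,f=1) a[fast]=0 → fast++
(s=1,f=2) a[fast]=0 → fast++
(s=1,f=3) a[fast]=0 → fast++
(s=1,f=4) a[fast]=4≠0 swap→a[1]=4 → slow++,fast++
(s=2,f=5) a[fast]=0 → fast++
(s=2,f=6) a[fast]=1≠0 swap→a[2]=1 → slow++,fast++
(s=3,f=7) a[fast]=0 → fast++
(s=3,f=8) a[fast]=3≠0 swap→a[3]=3 → slow++,fast++

slow=4, fast=9, a=[4, 1, 3, 0, 0, 0, 0, 0, 3, 0, 4]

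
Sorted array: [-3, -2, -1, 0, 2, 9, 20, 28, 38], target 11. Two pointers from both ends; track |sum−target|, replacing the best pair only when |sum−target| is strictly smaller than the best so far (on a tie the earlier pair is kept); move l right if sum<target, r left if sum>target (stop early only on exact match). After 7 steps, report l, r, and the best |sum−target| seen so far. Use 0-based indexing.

l=4, r=5, best |Δ|=2

[0,8] -3+38=35 d=24 * → r--
[0,7] -3+28=25 d=14 * → r--
[0,6] -3+20=17 d=6 * → r--
[0,5] -3+9=6 d=5 * → l++
[1,5] -2+9=7 d=4 * → l++
[2,5] -1+9=8 d=3 * → l++
[3,5] 0+9=9 d=2 * → l++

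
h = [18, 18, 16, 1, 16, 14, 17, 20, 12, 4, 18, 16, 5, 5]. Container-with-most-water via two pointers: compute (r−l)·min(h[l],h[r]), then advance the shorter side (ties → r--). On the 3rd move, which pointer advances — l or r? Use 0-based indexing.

l=0 r=13: min(18,5)*13=65 best=65 *, r--
l=0 r=12: min(18,5)*12=60 best=65, r--
l=0 r=11: min(18,16)*11=176 best=176 *, r--

r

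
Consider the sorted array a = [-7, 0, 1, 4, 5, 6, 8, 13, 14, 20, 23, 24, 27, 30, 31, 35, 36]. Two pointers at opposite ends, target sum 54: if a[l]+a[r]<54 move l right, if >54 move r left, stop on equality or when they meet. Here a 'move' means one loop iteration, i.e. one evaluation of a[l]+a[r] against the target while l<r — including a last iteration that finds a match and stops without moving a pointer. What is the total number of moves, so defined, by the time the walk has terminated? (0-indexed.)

l=0 r=16: -7+36=29 <54, l++
l=1 r=16: 0+36=36 <54, l++
l=2 r=16: 1+36=37 <54, l++
l=3 r=16: 4+36=40 <54, l++
l=4 r=16: 5+36=41 <54, l++
l=5 r=16: 6+36=42 <54, l++
l=6 r=16: 8+36=44 <54, l++
l=7 r=16: 13+36=49 <54, l++
l=8 r=16: 14+36=50 <54, l++
l=9 r=16: 20+36=56 >54, r--
l=9 r=15: 20+35=55 >54, r--
l=9 r=14: 20+31=51 <54, l++
l=10 r=14: 23+31=54, found

13 moves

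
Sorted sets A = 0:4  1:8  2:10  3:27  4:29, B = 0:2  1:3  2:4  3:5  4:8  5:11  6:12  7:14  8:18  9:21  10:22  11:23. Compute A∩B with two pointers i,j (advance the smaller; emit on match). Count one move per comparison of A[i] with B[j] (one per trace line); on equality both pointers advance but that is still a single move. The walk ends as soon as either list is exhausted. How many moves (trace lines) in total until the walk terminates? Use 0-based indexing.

[i=0,j=0] 4>2 → j++
[i=0,j=1] 4>3 → j++
[i=0,j=2] 4==4 emit → i++,j++
[i=1,j=3] 8>5 → j++
[i=1,j=4] 8==8 emit → i++,j++
[i=2,j=5] 10<11 → i++
[i=3,j=5] 27>11 → j++
[i=3,j=6] 27>12 → j++
[i=3,j=7] 27>14 → j++
[i=3,j=8] 27>18 → j++
[i=3,j=9] 27>21 → j++
[i=3,j=10] 27>22 → j++
[i=3,j=11] 27>23 → j++

13 moves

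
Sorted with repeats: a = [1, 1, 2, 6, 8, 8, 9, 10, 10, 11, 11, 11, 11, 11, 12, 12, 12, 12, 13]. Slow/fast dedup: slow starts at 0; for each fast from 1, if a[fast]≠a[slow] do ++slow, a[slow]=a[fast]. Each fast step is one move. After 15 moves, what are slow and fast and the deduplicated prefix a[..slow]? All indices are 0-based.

(s=0,f=1) a[fast]=1=a[slow] dup → fast++
(s=0,f=2) a[fast]=2≠a[slow]=1 write a[1]=2 → slow++,fast++
(s=1,f=3) a[fast]=6≠a[slow]=2 write a[2]=6 → slow++,fast++
(s=2,f=4) a[fast]=8≠a[slow]=6 write a[3]=8 → slow++,fast++
(s=3,f=5) a[fast]=8=a[slow] dup → fast++
(s=3,f=6) a[fast]=9≠a[slow]=8 write a[4]=9 → slow++,fast++
(s=4,f=7) a[fast]=10≠a[slow]=9 write a[5]=10 → slow++,fast++
(s=5,f=8) a[fast]=10=a[slow] dup → fast++
(s=5,f=9) a[fast]=11≠a[slow]=10 write a[6]=11 → slow++,fast++
(s=6,f=10) a[fast]=11=a[slow] dup → fast++
(s=6,f=11) a[fast]=11=a[slow] dup → fast++
(s=6,f=12) a[fast]=11=a[slow] dup → fast++
(s=6,f=13) a[fast]=11=a[slow] dup → fast++
(s=6,f=14) a[fast]=12≠a[slow]=11 write a[7]=12 → slow++,fast++
(s=7,f=15) a[fast]=12=a[slow] dup → fast++

slow=7, fast=16, prefix=[1, 2, 6, 8, 9, 10, 11, 12]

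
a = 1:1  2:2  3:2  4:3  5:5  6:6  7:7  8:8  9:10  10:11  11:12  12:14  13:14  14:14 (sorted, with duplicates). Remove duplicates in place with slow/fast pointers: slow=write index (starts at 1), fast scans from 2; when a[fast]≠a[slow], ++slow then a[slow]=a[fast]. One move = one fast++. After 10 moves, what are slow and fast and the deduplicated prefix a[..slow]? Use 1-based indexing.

slow=10, fast=12, prefix=[1, 2, 3, 5, 6, 7, 8, 10, 11, 12]

slow=1 fast=2: a[fast]=2≠a[slow]=1 write a[2]=2, slow++,fast++
slow=2 fast=3: a[fast]=2=a[slow] dup, fast++
slow=2 fast=4: a[fast]=3≠a[slow]=2 write a[3]=3, slow++,fast++
slow=3 fast=5: a[fast]=5≠a[slow]=3 write a[4]=5, slow++,fast++
slow=4 fast=6: a[fast]=6≠a[slow]=5 write a[5]=6, slow++,fast++
slow=5 fast=7: a[fast]=7≠a[slow]=6 write a[6]=7, slow++,fast++
slow=6 fast=8: a[fast]=8≠a[slow]=7 write a[7]=8, slow++,fast++
slow=7 fast=9: a[fast]=10≠a[slow]=8 write a[8]=10, slow++,fast++
slow=8 fast=10: a[fast]=11≠a[slow]=10 write a[9]=11, slow++,fast++
slow=9 fast=11: a[fast]=12≠a[slow]=11 write a[10]=12, slow++,fast++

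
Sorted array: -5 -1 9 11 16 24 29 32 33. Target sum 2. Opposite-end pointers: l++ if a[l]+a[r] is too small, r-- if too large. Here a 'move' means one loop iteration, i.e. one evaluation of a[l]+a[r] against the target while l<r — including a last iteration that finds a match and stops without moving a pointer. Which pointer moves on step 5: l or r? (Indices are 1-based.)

r

l=1 r=9: -5+33=28 >2, r--
l=1 r=8: -5+32=27 >2, r--
l=1 r=7: -5+29=24 >2, r--
l=1 r=6: -5+24=19 >2, r--
l=1 r=5: -5+16=11 >2, r--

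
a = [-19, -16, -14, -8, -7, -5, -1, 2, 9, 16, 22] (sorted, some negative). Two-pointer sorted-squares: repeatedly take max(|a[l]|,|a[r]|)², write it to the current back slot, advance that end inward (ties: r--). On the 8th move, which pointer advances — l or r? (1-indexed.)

[1,11] |-19|<=|22| out[11]=484 → r--
[1,10] |-19|>|16| out[10]=361 → l++
[2,10] |-16|<=|16| out[9]=256 → r--
[2,9] |-16|>|9| out[8]=256 → l++
[3,9] |-14|>|9| out[7]=196 → l++
[4,9] |-8|<=|9| out[6]=81 → r--
[4,8] |-8|>|2| out[5]=64 → l++
[5,8] |-7|>|2| out[4]=49 → l++

l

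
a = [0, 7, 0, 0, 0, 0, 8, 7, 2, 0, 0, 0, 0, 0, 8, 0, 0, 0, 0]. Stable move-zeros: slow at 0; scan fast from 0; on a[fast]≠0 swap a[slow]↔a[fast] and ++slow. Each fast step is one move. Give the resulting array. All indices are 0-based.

[7, 8, 7, 2, 8, 0, 0, 0, 0, 0, 0, 0, 0, 0, 0, 0, 0, 0, 0]

(s=0,f=0) a[fast]=0 → fast++
(s=0,f=1) a[fast]=7≠0 swap→a[0]=7 → slow++,fast++
(s=1,f=2) a[fast]=0 → fast++
(s=1,f=3) a[fast]=0 → fast++
(s=1,f=4) a[fast]=0 → fast++
(s=1,f=5) a[fast]=0 → fast++
(s=1,f=6) a[fast]=8≠0 swap→a[1]=8 → slow++,fast++
(s=2,f=7) a[fast]=7≠0 swap→a[2]=7 → slow++,fast++
(s=3,f=8) a[fast]=2≠0 swap→a[3]=2 → slow++,fast++
(s=4,f=9) a[fast]=0 → fast++
(s=4,f=10) a[fast]=0 → fast++
(s=4,f=11) a[fast]=0 → fast++
(s=4,f=12) a[fast]=0 → fast++
(s=4,f=13) a[fast]=0 → fast++
(s=4,f=14) a[fast]=8≠0 swap→a[4]=8 → slow++,fast++
(s=5,f=15) a[fast]=0 → fast++
(s=5,f=16) a[fast]=0 → fast++
(s=5,f=17) a[fast]=0 → fast++
(s=5,f=18) a[fast]=0 → fast++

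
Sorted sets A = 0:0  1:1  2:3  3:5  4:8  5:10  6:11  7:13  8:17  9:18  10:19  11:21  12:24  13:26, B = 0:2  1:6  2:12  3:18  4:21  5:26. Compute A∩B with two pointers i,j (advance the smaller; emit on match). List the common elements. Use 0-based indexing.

[i=0,j=0] 0<2 → i++
[i=1,j=0] 1<2 → i++
[i=2,j=0] 3>2 → j++
[i=2,j=1] 3<6 → i++
[i=3,j=1] 5<6 → i++
[i=4,j=1] 8>6 → j++
[i=4,j=2] 8<12 → i++
[i=5,j=2] 10<12 → i++
[i=6,j=2] 11<12 → i++
[i=7,j=2] 13>12 → j++
[i=7,j=3] 13<18 → i++
[i=8,j=3] 17<18 → i++
[i=9,j=3] 18==18 emit → i++,j++
[i=10,j=4] 19<21 → i++
[i=11,j=4] 21==21 emit → i++,j++
[i=12,j=5] 24<26 → i++
[i=13,j=5] 26==26 emit → i++,j++

intersection = [18, 21, 26]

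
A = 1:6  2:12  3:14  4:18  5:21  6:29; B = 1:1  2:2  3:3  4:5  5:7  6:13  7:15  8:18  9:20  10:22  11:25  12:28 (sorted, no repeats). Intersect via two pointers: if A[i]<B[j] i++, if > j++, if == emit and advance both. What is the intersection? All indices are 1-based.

intersection = [18]

i=1 j=1: 6>1, j++
i=1 j=2: 6>2, j++
i=1 j=3: 6>3, j++
i=1 j=4: 6>5, j++
i=1 j=5: 6<7, i++
i=2 j=5: 12>7, j++
i=2 j=6: 12<13, i++
i=3 j=6: 14>13, j++
i=3 j=7: 14<15, i++
i=4 j=7: 18>15, j++
i=4 j=8: 18==18 emit, i++,j++
i=5 j=9: 21>20, j++
i=5 j=10: 21<22, i++
i=6 j=10: 29>22, j++
i=6 j=11: 29>25, j++
i=6 j=12: 29>28, j++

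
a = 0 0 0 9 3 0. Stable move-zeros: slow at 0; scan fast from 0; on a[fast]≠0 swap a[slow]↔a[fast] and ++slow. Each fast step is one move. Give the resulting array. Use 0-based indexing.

[9, 3, 0, 0, 0, 0]

slow=0 fast=0: a[fast]=0, fast++
slow=0 fast=1: a[fast]=0, fast++
slow=0 fast=2: a[fast]=0, fast++
slow=0 fast=3: a[fast]=9≠0 swap→a[0]=9, slow++,fast++
slow=1 fast=4: a[fast]=3≠0 swap→a[1]=3, slow++,fast++
slow=2 fast=5: a[fast]=0, fast++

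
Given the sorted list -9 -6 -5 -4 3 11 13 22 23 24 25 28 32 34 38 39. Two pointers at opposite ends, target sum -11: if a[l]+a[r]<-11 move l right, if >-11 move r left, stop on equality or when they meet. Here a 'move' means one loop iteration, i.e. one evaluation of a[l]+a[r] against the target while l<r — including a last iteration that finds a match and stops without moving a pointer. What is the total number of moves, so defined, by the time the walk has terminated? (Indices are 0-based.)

15 moves

l=0 r=15: -9+39=30 >-11, r--
l=0 r=14: -9+38=29 >-11, r--
l=0 r=13: -9+34=25 >-11, r--
l=0 r=12: -9+32=23 >-11, r--
l=0 r=11: -9+28=19 >-11, r--
l=0 r=10: -9+25=16 >-11, r--
l=0 r=9: -9+24=15 >-11, r--
l=0 r=8: -9+23=14 >-11, r--
l=0 r=7: -9+22=13 >-11, r--
l=0 r=6: -9+13=4 >-11, r--
l=0 r=5: -9+11=2 >-11, r--
l=0 r=4: -9+3=-6 >-11, r--
l=0 r=3: -9+-4=-13 <-11, l++
l=1 r=3: -6+-4=-10 >-11, r--
l=1 r=2: -6+-5=-11, found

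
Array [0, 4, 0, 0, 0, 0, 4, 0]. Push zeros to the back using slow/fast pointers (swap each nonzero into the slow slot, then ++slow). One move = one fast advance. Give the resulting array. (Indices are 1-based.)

(s=1,f=1) a[fast]=0 → fast++
(s=1,f=2) a[fast]=4≠0 swap→a[1]=4 → slow++,fast++
(s=2,f=3) a[fast]=0 → fast++
(s=2,f=4) a[fast]=0 → fast++
(s=2,f=5) a[fast]=0 → fast++
(s=2,f=6) a[fast]=0 → fast++
(s=2,f=7) a[fast]=4≠0 swap→a[2]=4 → slow++,fast++
(s=3,f=8) a[fast]=0 → fast++

[4, 4, 0, 0, 0, 0, 0, 0]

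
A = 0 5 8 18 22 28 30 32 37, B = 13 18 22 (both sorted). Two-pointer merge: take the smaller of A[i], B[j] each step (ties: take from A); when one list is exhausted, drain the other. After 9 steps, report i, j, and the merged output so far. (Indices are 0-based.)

i=6, j=3, merged so far=[0, 5, 8, 13, 18, 18, 22, 22, 28]

i=0 j=0: A[i]=0<=B[j]=13 take 0, i++
i=1 j=0: A[i]=5<=B[j]=13 take 5, i++
i=2 j=0: A[i]=8<=B[j]=13 take 8, i++
i=3 j=0: A[i]=18>B[j]=13 take 13, j++
i=3 j=1: A[i]=18<=B[j]=18 take 18, i++
i=4 j=1: A[i]=22>B[j]=18 take 18, j++
i=4 j=2: A[i]=22<=B[j]=22 take 22, i++
i=5 j=2: A[i]=28>B[j]=22 take 22, j++
i=5 j=3: B done, take A[i]=28, i++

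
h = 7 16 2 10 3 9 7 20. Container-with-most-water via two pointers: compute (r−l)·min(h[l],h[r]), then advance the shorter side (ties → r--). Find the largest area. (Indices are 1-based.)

[1,8] min(7,20)*7=49 best=49 * → l++
[2,8] min(16,20)*6=96 best=96 * → l++
[3,8] min(2,20)*5=10 best=96 → l++
[4,8] min(10,20)*4=40 best=96 → l++
[5,8] min(3,20)*3=9 best=96 → l++
[6,8] min(9,20)*2=18 best=96 → l++
[7,8] min(7,20)*1=7 best=96 → l++

max area = 96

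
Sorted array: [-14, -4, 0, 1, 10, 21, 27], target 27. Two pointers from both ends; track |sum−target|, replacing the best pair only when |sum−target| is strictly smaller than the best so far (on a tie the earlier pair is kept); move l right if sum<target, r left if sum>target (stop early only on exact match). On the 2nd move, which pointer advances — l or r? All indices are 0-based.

l

[0,6] -14+27=13 d=14 * → l++
[1,6] -4+27=23 d=4 * → l++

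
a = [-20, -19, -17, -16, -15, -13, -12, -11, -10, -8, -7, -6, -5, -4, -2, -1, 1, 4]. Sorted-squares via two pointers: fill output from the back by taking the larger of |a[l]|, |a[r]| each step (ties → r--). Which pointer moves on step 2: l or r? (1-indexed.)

l

l=1 r=18: |-20|>|4| out[18]=400, l++
l=2 r=18: |-19|>|4| out[17]=361, l++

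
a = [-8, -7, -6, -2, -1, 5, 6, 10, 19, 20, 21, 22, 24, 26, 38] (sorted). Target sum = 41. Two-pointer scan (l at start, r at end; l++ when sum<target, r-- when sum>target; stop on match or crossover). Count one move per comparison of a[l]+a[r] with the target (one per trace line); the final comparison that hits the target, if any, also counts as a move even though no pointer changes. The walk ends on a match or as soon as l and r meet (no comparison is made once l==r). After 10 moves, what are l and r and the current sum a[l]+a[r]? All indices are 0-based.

l=0 r=14: -8+38=30 <41, l++
l=1 r=14: -7+38=31 <41, l++
l=2 r=14: -6+38=32 <41, l++
l=3 r=14: -2+38=36 <41, l++
l=4 r=14: -1+38=37 <41, l++
l=5 r=14: 5+38=43 >41, r--
l=5 r=13: 5+26=31 <41, l++
l=6 r=13: 6+26=32 <41, l++
l=7 r=13: 10+26=36 <41, l++
l=8 r=13: 19+26=45 >41, r--

l=8, r=12, sum=43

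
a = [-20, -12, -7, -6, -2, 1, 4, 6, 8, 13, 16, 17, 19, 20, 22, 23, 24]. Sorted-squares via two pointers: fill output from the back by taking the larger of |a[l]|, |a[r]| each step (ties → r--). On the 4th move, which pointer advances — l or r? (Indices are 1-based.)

r

l=1 r=17: |-20|<=|24| out[17]=576, r--
l=1 r=16: |-20|<=|23| out[16]=529, r--
l=1 r=15: |-20|<=|22| out[15]=484, r--
l=1 r=14: |-20|<=|20| out[14]=400, r--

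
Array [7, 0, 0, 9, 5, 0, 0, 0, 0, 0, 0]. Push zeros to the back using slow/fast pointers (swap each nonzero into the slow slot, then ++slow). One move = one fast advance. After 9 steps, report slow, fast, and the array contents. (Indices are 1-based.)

slow=4, fast=10, a=[7, 9, 5, 0, 0, 0, 0, 0, 0, 0, 0]

(s=1,f=1) a[fast]=7≠0 swap→a[1]=7 → slow++,fast++
(s=2,f=2) a[fast]=0 → fast++
(s=2,f=3) a[fast]=0 → fast++
(s=2,f=4) a[fast]=9≠0 swap→a[2]=9 → slow++,fast++
(s=3,f=5) a[fast]=5≠0 swap→a[3]=5 → slow++,fast++
(s=4,f=6) a[fast]=0 → fast++
(s=4,f=7) a[fast]=0 → fast++
(s=4,f=8) a[fast]=0 → fast++
(s=4,f=9) a[fast]=0 → fast++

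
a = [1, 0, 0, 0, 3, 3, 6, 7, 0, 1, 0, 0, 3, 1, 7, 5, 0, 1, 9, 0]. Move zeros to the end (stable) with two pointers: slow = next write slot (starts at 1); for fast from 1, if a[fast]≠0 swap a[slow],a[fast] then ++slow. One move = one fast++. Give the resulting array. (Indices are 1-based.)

(s=1,f=1) a[fast]=1≠0 swap→a[1]=1 → slow++,fast++
(s=2,f=2) a[fast]=0 → fast++
(s=2,f=3) a[fast]=0 → fast++
(s=2,f=4) a[fast]=0 → fast++
(s=2,f=5) a[fast]=3≠0 swap→a[2]=3 → slow++,fast++
(s=3,f=6) a[fast]=3≠0 swap→a[3]=3 → slow++,fast++
(s=4,f=7) a[fast]=6≠0 swap→a[4]=6 → slow++,fast++
(s=5,f=8) a[fast]=7≠0 swap→a[5]=7 → slow++,fast++
(s=6,f=9) a[fast]=0 → fast++
(s=6,f=10) a[fast]=1≠0 swap→a[6]=1 → slow++,fast++
(s=7,f=11) a[fast]=0 → fast++
(s=7,f=12) a[fast]=0 → fast++
(s=7,f=13) a[fast]=3≠0 swap→a[7]=3 → slow++,fast++
(s=8,f=14) a[fast]=1≠0 swap→a[8]=1 → slow++,fast++
(s=9,f=15) a[fast]=7≠0 swap→a[9]=7 → slow++,fast++
(s=10,f=16) a[fast]=5≠0 swap→a[10]=5 → slow++,fast++
(s=11,f=17) a[fast]=0 → fast++
(s=11,f=18) a[fast]=1≠0 swap→a[11]=1 → slow++,fast++
(s=12,f=19) a[fast]=9≠0 swap→a[12]=9 → slow++,fast++
(s=13,f=20) a[fast]=0 → fast++

[1, 3, 3, 6, 7, 1, 3, 1, 7, 5, 1, 9, 0, 0, 0, 0, 0, 0, 0, 0]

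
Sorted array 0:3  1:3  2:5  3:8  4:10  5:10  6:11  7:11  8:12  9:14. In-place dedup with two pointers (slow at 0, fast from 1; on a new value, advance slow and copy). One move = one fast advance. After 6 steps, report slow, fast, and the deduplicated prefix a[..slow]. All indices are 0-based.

slow=4, fast=7, prefix=[3, 5, 8, 10, 11]

slow=0 fast=1: a[fast]=3=a[slow] dup, fast++
slow=0 fast=2: a[fast]=5≠a[slow]=3 write a[1]=5, slow++,fast++
slow=1 fast=3: a[fast]=8≠a[slow]=5 write a[2]=8, slow++,fast++
slow=2 fast=4: a[fast]=10≠a[slow]=8 write a[3]=10, slow++,fast++
slow=3 fast=5: a[fast]=10=a[slow] dup, fast++
slow=3 fast=6: a[fast]=11≠a[slow]=10 write a[4]=11, slow++,fast++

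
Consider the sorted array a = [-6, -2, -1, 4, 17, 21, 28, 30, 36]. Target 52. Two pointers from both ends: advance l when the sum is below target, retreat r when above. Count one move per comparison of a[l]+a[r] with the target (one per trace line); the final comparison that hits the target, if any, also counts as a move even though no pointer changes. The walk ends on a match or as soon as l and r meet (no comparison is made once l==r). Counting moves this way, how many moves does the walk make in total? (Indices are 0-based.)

l=0 r=8: -6+36=30 <52, l++
l=1 r=8: -2+36=34 <52, l++
l=2 r=8: -1+36=35 <52, l++
l=3 r=8: 4+36=40 <52, l++
l=4 r=8: 17+36=53 >52, r--
l=4 r=7: 17+30=47 <52, l++
l=5 r=7: 21+30=51 <52, l++
l=6 r=7: 28+30=58 >52, r--

8 moves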